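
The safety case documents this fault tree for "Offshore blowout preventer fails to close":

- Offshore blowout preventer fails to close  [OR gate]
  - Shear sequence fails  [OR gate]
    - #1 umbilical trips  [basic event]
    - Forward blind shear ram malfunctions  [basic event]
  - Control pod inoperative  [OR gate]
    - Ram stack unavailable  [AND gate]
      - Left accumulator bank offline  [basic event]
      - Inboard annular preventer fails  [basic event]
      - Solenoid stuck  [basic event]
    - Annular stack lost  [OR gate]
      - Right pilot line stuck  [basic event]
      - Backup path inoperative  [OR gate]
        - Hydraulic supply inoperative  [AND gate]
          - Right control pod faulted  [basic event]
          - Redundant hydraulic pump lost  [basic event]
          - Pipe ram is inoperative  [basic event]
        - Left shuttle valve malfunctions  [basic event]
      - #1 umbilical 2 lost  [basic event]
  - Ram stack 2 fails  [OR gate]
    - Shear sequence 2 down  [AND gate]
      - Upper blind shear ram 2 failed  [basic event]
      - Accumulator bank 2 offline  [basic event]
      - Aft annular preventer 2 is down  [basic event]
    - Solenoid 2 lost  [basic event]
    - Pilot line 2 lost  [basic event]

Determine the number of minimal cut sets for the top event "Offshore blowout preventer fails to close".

Shear sequence fails [OR]: union of children's cut sets → 2 cut set(s).
Ram stack unavailable [AND]: one cut set from each child combined → 1 × 1 × 1 = 1 cut set(s).
Hydraulic supply inoperative [AND]: one cut set from each child combined → 1 × 1 × 1 = 1 cut set(s).
Backup path inoperative [OR]: union of children's cut sets → 2 cut set(s).
Annular stack lost [OR]: union of children's cut sets → 4 cut set(s).
Control pod inoperative [OR]: union of children's cut sets → 5 cut set(s).
Shear sequence 2 down [AND]: one cut set from each child combined → 1 × 1 × 1 = 1 cut set(s).
Ram stack 2 fails [OR]: union of children's cut sets → 3 cut set(s).
Offshore blowout preventer fails to close [OR]: union of children's cut sets → 10 cut set(s).
Minimal cut sets: {#1 umbilical trips}; {Forward blind shear ram malfunctions}; {Inboard annular preventer fails, Left accumulator bank offline, Solenoid stuck}; {Right pilot line stuck}; {Pipe ram is inoperative, Redundant hydraulic pump lost, Right control pod faulted}; {Left shuttle valve malfunctions}; {#1 umbilical 2 lost}; {Accumulator bank 2 offline, Aft annular preventer 2 is down, Upper blind shear ram 2 failed}; {Solenoid 2 lost}; {Pilot line 2 lost}.

10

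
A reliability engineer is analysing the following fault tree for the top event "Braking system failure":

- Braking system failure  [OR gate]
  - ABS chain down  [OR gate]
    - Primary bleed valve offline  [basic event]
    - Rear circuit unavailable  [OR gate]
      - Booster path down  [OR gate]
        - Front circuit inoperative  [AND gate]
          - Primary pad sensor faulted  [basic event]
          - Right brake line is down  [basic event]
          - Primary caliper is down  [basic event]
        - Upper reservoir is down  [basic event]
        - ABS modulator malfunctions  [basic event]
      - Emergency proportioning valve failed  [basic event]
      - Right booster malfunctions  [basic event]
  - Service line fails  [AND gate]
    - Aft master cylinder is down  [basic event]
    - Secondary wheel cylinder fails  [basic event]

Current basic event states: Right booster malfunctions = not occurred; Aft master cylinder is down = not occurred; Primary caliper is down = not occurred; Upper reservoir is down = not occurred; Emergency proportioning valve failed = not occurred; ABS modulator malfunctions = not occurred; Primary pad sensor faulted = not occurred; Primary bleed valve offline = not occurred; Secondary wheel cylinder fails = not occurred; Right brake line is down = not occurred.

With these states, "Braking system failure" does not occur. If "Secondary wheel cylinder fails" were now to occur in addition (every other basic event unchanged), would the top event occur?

No

Counterfactual: set "Secondary wheel cylinder fails" to occurred.
Front circuit inoperative [AND]: Primary pad sensor faulted=not, Right brake line is down=not, Primary caliper is down=not → not all inputs occur → does not occur.
Booster path down [OR]: Front circuit inoperative=not, Upper reservoir is down=not, ABS modulator malfunctions=not → no input occurs → does not occur.
Rear circuit unavailable [OR]: Booster path down=not, Emergency proportioning valve failed=not, Right booster malfunctions=not → no input occurs → does not occur.
ABS chain down [OR]: Primary bleed valve offline=not, Rear circuit unavailable=not → no input occurs → does not occur.
Service line fails [AND]: Aft master cylinder is down=not, Secondary wheel cylinder fails=occurs → not all inputs occur → does not occur.
Braking system failure [OR]: ABS chain down=not, Service line fails=not → no input occurs → does not occur.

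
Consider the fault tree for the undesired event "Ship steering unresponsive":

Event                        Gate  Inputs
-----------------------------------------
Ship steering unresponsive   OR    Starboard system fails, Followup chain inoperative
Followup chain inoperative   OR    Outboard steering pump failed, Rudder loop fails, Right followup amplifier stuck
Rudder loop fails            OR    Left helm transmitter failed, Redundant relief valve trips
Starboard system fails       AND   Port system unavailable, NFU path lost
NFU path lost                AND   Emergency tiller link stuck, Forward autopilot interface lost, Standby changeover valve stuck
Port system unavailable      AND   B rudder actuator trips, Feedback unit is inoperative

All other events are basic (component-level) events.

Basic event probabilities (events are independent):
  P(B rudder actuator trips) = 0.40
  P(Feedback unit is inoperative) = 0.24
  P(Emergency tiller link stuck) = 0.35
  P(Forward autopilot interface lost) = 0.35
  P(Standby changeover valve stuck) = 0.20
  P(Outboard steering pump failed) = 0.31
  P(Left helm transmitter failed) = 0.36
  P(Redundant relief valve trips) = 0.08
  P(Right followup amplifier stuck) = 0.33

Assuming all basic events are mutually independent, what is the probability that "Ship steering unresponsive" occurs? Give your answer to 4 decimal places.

P(Port system unavailable) [AND] = 0.40 × 0.24 = 0.096000
P(NFU path lost) [AND] = 0.35 × 0.35 × 0.20 = 0.024500
P(Starboard system fails) [AND] = 0.096000 × 0.024500 = 0.002352
P(Rudder loop fails) [OR] = 1 − (1−0.36) × (1−0.08) = 0.411200
P(Followup chain inoperative) [OR] = 1 − (1−0.31) × (1−0.411200) × (1−0.33) = 0.727798
P(Ship steering unresponsive) [OR] = 1 − (1−0.002352) × (1−0.727798) = 0.728438
Rounded to 4 decimal places: P(Ship steering unresponsive) ≈ 0.7284.

0.7284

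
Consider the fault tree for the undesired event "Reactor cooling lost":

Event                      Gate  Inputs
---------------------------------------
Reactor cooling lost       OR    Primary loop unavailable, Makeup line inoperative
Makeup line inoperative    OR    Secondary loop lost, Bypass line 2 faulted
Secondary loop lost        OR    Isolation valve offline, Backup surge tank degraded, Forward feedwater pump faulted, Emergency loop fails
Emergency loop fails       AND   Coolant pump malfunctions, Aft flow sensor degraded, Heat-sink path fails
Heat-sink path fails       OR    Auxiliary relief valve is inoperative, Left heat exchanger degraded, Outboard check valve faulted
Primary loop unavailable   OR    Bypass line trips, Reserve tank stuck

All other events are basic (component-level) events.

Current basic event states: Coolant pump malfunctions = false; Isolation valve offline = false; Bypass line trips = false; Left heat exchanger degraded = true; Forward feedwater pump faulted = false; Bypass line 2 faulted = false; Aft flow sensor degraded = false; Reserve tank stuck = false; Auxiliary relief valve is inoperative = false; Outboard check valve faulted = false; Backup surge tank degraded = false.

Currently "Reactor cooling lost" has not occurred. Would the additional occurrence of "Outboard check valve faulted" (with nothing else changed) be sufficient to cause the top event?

Counterfactual: set "Outboard check valve faulted" to occurred.
Primary loop unavailable [OR]: Bypass line trips=not, Reserve tank stuck=not → no input occurs → does not occur.
Heat-sink path fails [OR]: Auxiliary relief valve is inoperative=not, Left heat exchanger degraded=occurs, Outboard check valve faulted=occurs → at least one input occurs → occurs.
Emergency loop fails [AND]: Coolant pump malfunctions=not, Aft flow sensor degraded=not, Heat-sink path fails=occurs → not all inputs occur → does not occur.
Secondary loop lost [OR]: Isolation valve offline=not, Backup surge tank degraded=not, Forward feedwater pump faulted=not, Emergency loop fails=not → no input occurs → does not occur.
Makeup line inoperative [OR]: Secondary loop lost=not, Bypass line 2 faulted=not → no input occurs → does not occur.
Reactor cooling lost [OR]: Primary loop unavailable=not, Makeup line inoperative=not → no input occurs → does not occur.

No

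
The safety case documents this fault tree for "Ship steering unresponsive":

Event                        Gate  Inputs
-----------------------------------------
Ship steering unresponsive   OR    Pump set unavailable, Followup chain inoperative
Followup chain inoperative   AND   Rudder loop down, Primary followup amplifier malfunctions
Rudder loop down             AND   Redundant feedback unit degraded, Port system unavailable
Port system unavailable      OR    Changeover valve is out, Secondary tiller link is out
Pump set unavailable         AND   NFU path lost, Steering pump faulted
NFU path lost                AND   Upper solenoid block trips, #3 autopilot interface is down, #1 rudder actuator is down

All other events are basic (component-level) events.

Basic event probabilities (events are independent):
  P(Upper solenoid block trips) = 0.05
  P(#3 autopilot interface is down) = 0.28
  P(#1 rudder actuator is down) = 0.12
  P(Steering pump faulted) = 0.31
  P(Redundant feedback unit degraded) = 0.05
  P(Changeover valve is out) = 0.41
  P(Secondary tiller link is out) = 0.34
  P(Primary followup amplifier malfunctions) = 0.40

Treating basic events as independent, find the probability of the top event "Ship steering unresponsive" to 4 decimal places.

P(NFU path lost) [AND] = 0.05 × 0.28 × 0.12 = 0.001680
P(Pump set unavailable) [AND] = 0.001680 × 0.31 = 0.000521
P(Port system unavailable) [OR] = 1 − (1−0.41) × (1−0.34) = 0.610600
P(Rudder loop down) [AND] = 0.05 × 0.610600 = 0.030530
P(Followup chain inoperative) [AND] = 0.030530 × 0.40 = 0.012212
P(Ship steering unresponsive) [OR] = 1 − (1−0.000521) × (1−0.012212) = 0.012727
Rounded to 4 decimal places: P(Ship steering unresponsive) ≈ 0.0127.

0.0127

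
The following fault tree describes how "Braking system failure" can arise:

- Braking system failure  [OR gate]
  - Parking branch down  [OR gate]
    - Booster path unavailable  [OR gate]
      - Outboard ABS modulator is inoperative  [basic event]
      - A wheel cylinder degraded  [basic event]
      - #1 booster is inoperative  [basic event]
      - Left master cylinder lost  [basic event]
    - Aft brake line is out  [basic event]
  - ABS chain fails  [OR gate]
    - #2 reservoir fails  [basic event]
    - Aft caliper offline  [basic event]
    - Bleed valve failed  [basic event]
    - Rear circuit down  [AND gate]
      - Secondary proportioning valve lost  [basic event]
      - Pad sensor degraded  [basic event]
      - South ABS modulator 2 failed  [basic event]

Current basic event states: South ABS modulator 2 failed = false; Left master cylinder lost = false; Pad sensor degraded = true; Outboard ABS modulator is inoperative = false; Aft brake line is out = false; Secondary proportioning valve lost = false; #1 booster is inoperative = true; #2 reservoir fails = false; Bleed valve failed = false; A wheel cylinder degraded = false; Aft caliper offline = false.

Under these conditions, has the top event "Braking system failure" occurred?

Yes

Booster path unavailable [OR]: Outboard ABS modulator is inoperative=not, A wheel cylinder degraded=not, #1 booster is inoperative=occurs, Left master cylinder lost=not → at least one input occurs → occurs.
Parking branch down [OR]: Booster path unavailable=occurs, Aft brake line is out=not → at least one input occurs → occurs.
Rear circuit down [AND]: Secondary proportioning valve lost=not, Pad sensor degraded=occurs, South ABS modulator 2 failed=not → not all inputs occur → does not occur.
ABS chain fails [OR]: #2 reservoir fails=not, Aft caliper offline=not, Bleed valve failed=not, Rear circuit down=not → no input occurs → does not occur.
Braking system failure [OR]: Parking branch down=occurs, ABS chain fails=not → at least one input occurs → occurs.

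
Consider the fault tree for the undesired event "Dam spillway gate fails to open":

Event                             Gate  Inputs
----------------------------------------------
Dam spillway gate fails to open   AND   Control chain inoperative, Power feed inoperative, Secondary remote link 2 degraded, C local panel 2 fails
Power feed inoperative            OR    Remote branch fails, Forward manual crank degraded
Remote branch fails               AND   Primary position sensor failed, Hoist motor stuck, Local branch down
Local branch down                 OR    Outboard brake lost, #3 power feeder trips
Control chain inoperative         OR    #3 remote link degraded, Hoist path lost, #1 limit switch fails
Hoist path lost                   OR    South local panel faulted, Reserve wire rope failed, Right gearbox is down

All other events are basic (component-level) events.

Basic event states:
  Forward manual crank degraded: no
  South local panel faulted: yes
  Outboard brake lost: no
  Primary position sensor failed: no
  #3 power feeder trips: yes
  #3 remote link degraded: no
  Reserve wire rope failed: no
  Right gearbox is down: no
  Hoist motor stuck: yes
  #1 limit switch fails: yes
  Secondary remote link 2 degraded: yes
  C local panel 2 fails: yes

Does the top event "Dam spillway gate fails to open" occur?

No

Hoist path lost [OR]: South local panel faulted=occurs, Reserve wire rope failed=not, Right gearbox is down=not → at least one input occurs → occurs.
Control chain inoperative [OR]: #3 remote link degraded=not, Hoist path lost=occurs, #1 limit switch fails=occurs → at least one input occurs → occurs.
Local branch down [OR]: Outboard brake lost=not, #3 power feeder trips=occurs → at least one input occurs → occurs.
Remote branch fails [AND]: Primary position sensor failed=not, Hoist motor stuck=occurs, Local branch down=occurs → not all inputs occur → does not occur.
Power feed inoperative [OR]: Remote branch fails=not, Forward manual crank degraded=not → no input occurs → does not occur.
Dam spillway gate fails to open [AND]: Control chain inoperative=occurs, Power feed inoperative=not, Secondary remote link 2 degraded=occurs, C local panel 2 fails=occurs → not all inputs occur → does not occur.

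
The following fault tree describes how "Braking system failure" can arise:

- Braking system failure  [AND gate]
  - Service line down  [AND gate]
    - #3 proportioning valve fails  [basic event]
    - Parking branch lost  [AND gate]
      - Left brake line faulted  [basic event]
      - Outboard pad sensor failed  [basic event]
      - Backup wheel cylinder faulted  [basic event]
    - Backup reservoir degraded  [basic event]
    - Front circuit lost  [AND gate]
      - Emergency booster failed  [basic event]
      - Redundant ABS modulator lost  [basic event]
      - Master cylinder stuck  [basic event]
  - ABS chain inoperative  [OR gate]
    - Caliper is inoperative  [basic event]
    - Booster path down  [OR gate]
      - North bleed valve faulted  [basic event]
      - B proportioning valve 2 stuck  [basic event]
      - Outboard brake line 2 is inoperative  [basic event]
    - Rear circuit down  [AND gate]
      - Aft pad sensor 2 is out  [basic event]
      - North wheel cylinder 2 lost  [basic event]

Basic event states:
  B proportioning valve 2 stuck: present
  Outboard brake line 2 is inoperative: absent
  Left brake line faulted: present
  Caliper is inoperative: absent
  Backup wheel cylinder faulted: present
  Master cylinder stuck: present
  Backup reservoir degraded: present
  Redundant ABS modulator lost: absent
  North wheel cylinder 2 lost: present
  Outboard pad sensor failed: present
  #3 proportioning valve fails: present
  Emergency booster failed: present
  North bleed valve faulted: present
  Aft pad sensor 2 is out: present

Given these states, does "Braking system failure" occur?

Parking branch lost [AND]: Left brake line faulted=occurs, Outboard pad sensor failed=occurs, Backup wheel cylinder faulted=occurs → all inputs occur → occurs.
Front circuit lost [AND]: Emergency booster failed=occurs, Redundant ABS modulator lost=not, Master cylinder stuck=occurs → not all inputs occur → does not occur.
Service line down [AND]: #3 proportioning valve fails=occurs, Parking branch lost=occurs, Backup reservoir degraded=occurs, Front circuit lost=not → not all inputs occur → does not occur.
Booster path down [OR]: North bleed valve faulted=occurs, B proportioning valve 2 stuck=occurs, Outboard brake line 2 is inoperative=not → at least one input occurs → occurs.
Rear circuit down [AND]: Aft pad sensor 2 is out=occurs, North wheel cylinder 2 lost=occurs → all inputs occur → occurs.
ABS chain inoperative [OR]: Caliper is inoperative=not, Booster path down=occurs, Rear circuit down=occurs → at least one input occurs → occurs.
Braking system failure [AND]: Service line down=not, ABS chain inoperative=occurs → not all inputs occur → does not occur.

No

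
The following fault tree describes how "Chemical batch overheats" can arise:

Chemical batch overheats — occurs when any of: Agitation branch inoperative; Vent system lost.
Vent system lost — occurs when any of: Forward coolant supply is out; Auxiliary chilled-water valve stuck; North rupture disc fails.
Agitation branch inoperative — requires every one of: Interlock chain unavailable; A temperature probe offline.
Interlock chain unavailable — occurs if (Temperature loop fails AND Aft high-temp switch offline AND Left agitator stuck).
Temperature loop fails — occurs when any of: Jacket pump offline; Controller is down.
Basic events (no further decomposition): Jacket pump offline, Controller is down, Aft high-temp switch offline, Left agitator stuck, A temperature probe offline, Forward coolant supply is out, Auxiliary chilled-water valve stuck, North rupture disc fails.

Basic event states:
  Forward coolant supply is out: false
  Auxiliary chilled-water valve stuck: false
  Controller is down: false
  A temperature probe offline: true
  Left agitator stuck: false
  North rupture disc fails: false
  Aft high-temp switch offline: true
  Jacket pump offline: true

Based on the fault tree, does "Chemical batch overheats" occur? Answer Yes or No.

Temperature loop fails [OR]: Jacket pump offline=occurs, Controller is down=not → at least one input occurs → occurs.
Interlock chain unavailable [AND]: Temperature loop fails=occurs, Aft high-temp switch offline=occurs, Left agitator stuck=not → not all inputs occur → does not occur.
Agitation branch inoperative [AND]: Interlock chain unavailable=not, A temperature probe offline=occurs → not all inputs occur → does not occur.
Vent system lost [OR]: Forward coolant supply is out=not, Auxiliary chilled-water valve stuck=not, North rupture disc fails=not → no input occurs → does not occur.
Chemical batch overheats [OR]: Agitation branch inoperative=not, Vent system lost=not → no input occurs → does not occur.

No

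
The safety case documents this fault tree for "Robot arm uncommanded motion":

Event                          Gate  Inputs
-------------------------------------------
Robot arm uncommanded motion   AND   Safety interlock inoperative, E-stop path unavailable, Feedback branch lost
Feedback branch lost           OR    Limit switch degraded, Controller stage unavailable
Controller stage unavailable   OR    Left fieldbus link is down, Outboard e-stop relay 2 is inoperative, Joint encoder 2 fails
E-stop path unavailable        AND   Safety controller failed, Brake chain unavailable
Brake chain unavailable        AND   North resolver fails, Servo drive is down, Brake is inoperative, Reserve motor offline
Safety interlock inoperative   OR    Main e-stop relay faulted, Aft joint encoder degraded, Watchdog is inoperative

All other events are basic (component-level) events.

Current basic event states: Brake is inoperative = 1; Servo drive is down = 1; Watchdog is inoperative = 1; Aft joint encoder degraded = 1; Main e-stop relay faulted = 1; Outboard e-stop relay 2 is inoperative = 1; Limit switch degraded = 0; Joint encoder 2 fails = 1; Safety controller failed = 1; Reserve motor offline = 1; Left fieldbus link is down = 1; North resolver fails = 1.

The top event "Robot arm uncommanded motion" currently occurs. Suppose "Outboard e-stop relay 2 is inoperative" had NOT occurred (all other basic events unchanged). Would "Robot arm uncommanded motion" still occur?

Yes

Counterfactual: set "Outboard e-stop relay 2 is inoperative" to not occurred.
Safety interlock inoperative [OR]: Main e-stop relay faulted=occurs, Aft joint encoder degraded=occurs, Watchdog is inoperative=occurs → at least one input occurs → occurs.
Brake chain unavailable [AND]: North resolver fails=occurs, Servo drive is down=occurs, Brake is inoperative=occurs, Reserve motor offline=occurs → all inputs occur → occurs.
E-stop path unavailable [AND]: Safety controller failed=occurs, Brake chain unavailable=occurs → all inputs occur → occurs.
Controller stage unavailable [OR]: Left fieldbus link is down=occurs, Outboard e-stop relay 2 is inoperative=not, Joint encoder 2 fails=occurs → at least one input occurs → occurs.
Feedback branch lost [OR]: Limit switch degraded=not, Controller stage unavailable=occurs → at least one input occurs → occurs.
Robot arm uncommanded motion [AND]: Safety interlock inoperative=occurs, E-stop path unavailable=occurs, Feedback branch lost=occurs → all inputs occur → occurs.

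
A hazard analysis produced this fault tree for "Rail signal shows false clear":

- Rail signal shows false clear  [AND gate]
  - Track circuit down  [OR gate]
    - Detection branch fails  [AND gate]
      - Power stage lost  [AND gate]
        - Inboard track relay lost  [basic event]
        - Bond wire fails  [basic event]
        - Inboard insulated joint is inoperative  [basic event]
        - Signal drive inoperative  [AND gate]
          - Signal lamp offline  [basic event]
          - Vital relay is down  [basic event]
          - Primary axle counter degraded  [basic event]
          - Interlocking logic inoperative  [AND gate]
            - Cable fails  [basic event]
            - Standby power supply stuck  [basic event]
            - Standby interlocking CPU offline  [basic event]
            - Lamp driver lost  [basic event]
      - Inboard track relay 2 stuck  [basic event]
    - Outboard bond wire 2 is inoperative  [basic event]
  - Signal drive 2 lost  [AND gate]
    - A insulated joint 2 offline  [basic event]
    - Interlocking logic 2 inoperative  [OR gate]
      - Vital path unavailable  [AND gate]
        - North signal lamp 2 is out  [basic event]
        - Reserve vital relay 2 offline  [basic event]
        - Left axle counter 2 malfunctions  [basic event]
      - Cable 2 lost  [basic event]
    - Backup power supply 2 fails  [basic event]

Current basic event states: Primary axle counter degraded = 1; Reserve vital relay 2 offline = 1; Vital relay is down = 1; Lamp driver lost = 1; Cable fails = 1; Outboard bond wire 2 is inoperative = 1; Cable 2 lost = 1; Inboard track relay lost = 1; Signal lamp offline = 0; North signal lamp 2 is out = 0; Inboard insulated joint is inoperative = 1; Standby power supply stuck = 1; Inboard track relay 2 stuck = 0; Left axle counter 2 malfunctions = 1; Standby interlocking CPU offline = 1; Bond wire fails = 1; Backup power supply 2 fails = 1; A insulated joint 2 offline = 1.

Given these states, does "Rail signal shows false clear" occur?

Interlocking logic inoperative [AND]: Cable fails=occurs, Standby power supply stuck=occurs, Standby interlocking CPU offline=occurs, Lamp driver lost=occurs → all inputs occur → occurs.
Signal drive inoperative [AND]: Signal lamp offline=not, Vital relay is down=occurs, Primary axle counter degraded=occurs, Interlocking logic inoperative=occurs → not all inputs occur → does not occur.
Power stage lost [AND]: Inboard track relay lost=occurs, Bond wire fails=occurs, Inboard insulated joint is inoperative=occurs, Signal drive inoperative=not → not all inputs occur → does not occur.
Detection branch fails [AND]: Power stage lost=not, Inboard track relay 2 stuck=not → not all inputs occur → does not occur.
Track circuit down [OR]: Detection branch fails=not, Outboard bond wire 2 is inoperative=occurs → at least one input occurs → occurs.
Vital path unavailable [AND]: North signal lamp 2 is out=not, Reserve vital relay 2 offline=occurs, Left axle counter 2 malfunctions=occurs → not all inputs occur → does not occur.
Interlocking logic 2 inoperative [OR]: Vital path unavailable=not, Cable 2 lost=occurs → at least one input occurs → occurs.
Signal drive 2 lost [AND]: A insulated joint 2 offline=occurs, Interlocking logic 2 inoperative=occurs, Backup power supply 2 fails=occurs → all inputs occur → occurs.
Rail signal shows false clear [AND]: Track circuit down=occurs, Signal drive 2 lost=occurs → all inputs occur → occurs.

Yes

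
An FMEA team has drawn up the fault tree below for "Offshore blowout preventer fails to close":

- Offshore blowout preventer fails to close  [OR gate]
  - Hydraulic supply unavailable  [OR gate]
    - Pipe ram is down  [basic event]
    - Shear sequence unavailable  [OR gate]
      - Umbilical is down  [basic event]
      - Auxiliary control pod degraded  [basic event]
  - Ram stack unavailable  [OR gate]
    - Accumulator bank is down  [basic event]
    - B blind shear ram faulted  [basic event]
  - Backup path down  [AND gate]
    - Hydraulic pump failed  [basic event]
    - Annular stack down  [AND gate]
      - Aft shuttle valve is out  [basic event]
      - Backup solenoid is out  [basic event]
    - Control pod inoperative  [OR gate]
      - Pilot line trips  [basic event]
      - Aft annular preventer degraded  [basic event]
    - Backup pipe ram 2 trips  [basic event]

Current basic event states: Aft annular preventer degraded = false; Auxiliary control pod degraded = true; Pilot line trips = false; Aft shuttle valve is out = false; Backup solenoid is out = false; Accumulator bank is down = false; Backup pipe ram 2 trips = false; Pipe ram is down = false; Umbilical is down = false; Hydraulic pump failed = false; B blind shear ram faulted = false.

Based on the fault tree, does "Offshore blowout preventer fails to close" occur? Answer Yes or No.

Shear sequence unavailable [OR]: Umbilical is down=not, Auxiliary control pod degraded=occurs → at least one input occurs → occurs.
Hydraulic supply unavailable [OR]: Pipe ram is down=not, Shear sequence unavailable=occurs → at least one input occurs → occurs.
Ram stack unavailable [OR]: Accumulator bank is down=not, B blind shear ram faulted=not → no input occurs → does not occur.
Annular stack down [AND]: Aft shuttle valve is out=not, Backup solenoid is out=not → not all inputs occur → does not occur.
Control pod inoperative [OR]: Pilot line trips=not, Aft annular preventer degraded=not → no input occurs → does not occur.
Backup path down [AND]: Hydraulic pump failed=not, Annular stack down=not, Control pod inoperative=not, Backup pipe ram 2 trips=not → not all inputs occur → does not occur.
Offshore blowout preventer fails to close [OR]: Hydraulic supply unavailable=occurs, Ram stack unavailable=not, Backup path down=not → at least one input occurs → occurs.

Yes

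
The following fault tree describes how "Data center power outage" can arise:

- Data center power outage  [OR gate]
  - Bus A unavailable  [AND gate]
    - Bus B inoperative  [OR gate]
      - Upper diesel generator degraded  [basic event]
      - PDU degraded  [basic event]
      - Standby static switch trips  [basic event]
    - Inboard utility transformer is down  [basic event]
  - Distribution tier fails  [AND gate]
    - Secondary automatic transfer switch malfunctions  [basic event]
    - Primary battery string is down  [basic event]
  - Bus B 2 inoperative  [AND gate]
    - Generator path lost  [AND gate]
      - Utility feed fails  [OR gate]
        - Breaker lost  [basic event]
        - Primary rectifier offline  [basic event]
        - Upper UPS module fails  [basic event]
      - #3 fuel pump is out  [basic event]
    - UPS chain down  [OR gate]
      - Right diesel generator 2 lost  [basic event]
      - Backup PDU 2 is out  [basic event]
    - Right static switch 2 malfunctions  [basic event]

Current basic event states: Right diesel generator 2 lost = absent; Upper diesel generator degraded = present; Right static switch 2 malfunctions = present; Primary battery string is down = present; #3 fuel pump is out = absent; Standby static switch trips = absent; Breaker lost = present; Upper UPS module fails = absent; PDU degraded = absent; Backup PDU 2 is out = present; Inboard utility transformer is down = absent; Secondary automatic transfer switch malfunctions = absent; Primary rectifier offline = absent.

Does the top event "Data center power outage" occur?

No

Bus B inoperative [OR]: Upper diesel generator degraded=occurs, PDU degraded=not, Standby static switch trips=not → at least one input occurs → occurs.
Bus A unavailable [AND]: Bus B inoperative=occurs, Inboard utility transformer is down=not → not all inputs occur → does not occur.
Distribution tier fails [AND]: Secondary automatic transfer switch malfunctions=not, Primary battery string is down=occurs → not all inputs occur → does not occur.
Utility feed fails [OR]: Breaker lost=occurs, Primary rectifier offline=not, Upper UPS module fails=not → at least one input occurs → occurs.
Generator path lost [AND]: Utility feed fails=occurs, #3 fuel pump is out=not → not all inputs occur → does not occur.
UPS chain down [OR]: Right diesel generator 2 lost=not, Backup PDU 2 is out=occurs → at least one input occurs → occurs.
Bus B 2 inoperative [AND]: Generator path lost=not, UPS chain down=occurs, Right static switch 2 malfunctions=occurs → not all inputs occur → does not occur.
Data center power outage [OR]: Bus A unavailable=not, Distribution tier fails=not, Bus B 2 inoperative=not → no input occurs → does not occur.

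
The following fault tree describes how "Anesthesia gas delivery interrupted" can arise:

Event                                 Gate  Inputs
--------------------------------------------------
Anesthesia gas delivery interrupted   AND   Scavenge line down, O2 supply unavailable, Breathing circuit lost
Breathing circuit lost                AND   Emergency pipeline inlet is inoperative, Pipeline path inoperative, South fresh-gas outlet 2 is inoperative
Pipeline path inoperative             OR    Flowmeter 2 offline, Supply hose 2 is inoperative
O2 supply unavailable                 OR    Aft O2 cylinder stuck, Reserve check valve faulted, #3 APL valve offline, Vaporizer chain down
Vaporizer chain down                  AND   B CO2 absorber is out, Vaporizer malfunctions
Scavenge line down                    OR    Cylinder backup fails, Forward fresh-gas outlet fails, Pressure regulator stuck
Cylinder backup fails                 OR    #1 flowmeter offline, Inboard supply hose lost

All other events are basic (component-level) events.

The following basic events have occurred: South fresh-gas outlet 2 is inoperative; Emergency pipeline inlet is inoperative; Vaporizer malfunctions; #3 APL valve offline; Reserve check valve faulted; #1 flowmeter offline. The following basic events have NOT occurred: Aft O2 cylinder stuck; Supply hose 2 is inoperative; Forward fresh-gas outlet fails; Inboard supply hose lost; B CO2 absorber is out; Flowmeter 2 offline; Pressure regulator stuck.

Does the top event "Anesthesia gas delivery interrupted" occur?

No

Cylinder backup fails [OR]: #1 flowmeter offline=occurs, Inboard supply hose lost=not → at least one input occurs → occurs.
Scavenge line down [OR]: Cylinder backup fails=occurs, Forward fresh-gas outlet fails=not, Pressure regulator stuck=not → at least one input occurs → occurs.
Vaporizer chain down [AND]: B CO2 absorber is out=not, Vaporizer malfunctions=occurs → not all inputs occur → does not occur.
O2 supply unavailable [OR]: Aft O2 cylinder stuck=not, Reserve check valve faulted=occurs, #3 APL valve offline=occurs, Vaporizer chain down=not → at least one input occurs → occurs.
Pipeline path inoperative [OR]: Flowmeter 2 offline=not, Supply hose 2 is inoperative=not → no input occurs → does not occur.
Breathing circuit lost [AND]: Emergency pipeline inlet is inoperative=occurs, Pipeline path inoperative=not, South fresh-gas outlet 2 is inoperative=occurs → not all inputs occur → does not occur.
Anesthesia gas delivery interrupted [AND]: Scavenge line down=occurs, O2 supply unavailable=occurs, Breathing circuit lost=not → not all inputs occur → does not occur.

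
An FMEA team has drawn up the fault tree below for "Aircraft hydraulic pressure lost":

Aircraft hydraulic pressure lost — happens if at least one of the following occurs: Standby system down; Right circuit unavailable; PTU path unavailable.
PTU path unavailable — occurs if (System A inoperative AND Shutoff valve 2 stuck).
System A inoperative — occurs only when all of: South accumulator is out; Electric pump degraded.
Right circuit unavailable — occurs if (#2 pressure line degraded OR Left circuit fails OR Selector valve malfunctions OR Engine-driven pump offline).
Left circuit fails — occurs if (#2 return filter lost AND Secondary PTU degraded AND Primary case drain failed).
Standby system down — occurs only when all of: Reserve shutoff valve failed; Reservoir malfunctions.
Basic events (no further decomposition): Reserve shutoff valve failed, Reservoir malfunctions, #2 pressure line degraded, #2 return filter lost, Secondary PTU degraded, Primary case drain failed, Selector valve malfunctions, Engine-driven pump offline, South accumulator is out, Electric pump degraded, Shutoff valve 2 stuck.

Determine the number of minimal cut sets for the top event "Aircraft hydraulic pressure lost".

6

Standby system down [AND]: one cut set from each child combined → 1 × 1 = 1 cut set(s).
Left circuit fails [AND]: one cut set from each child combined → 1 × 1 × 1 = 1 cut set(s).
Right circuit unavailable [OR]: union of children's cut sets → 4 cut set(s).
System A inoperative [AND]: one cut set from each child combined → 1 × 1 = 1 cut set(s).
PTU path unavailable [AND]: one cut set from each child combined → 1 × 1 = 1 cut set(s).
Aircraft hydraulic pressure lost [OR]: union of children's cut sets → 6 cut set(s).
Minimal cut sets: {Reserve shutoff valve failed, Reservoir malfunctions}; {#2 pressure line degraded}; {#2 return filter lost, Primary case drain failed, Secondary PTU degraded}; {Selector valve malfunctions}; {Engine-driven pump offline}; {Electric pump degraded, Shutoff valve 2 stuck, South accumulator is out}.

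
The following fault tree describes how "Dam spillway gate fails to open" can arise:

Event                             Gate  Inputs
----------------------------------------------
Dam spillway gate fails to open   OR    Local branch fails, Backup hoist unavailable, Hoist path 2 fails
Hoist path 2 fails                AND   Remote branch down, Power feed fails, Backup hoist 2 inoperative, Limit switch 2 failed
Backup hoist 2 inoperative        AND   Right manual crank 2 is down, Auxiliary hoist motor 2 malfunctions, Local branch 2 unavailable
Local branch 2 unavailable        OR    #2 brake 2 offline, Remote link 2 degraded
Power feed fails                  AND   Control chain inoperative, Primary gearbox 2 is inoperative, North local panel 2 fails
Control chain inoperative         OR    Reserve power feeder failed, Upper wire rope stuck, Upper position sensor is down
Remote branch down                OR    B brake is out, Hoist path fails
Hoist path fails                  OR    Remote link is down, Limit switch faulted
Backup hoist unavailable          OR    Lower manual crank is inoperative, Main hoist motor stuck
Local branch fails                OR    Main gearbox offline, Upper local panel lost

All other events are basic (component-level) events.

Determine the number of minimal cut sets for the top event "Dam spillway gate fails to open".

Local branch fails [OR]: union of children's cut sets → 2 cut set(s).
Backup hoist unavailable [OR]: union of children's cut sets → 2 cut set(s).
Hoist path fails [OR]: union of children's cut sets → 2 cut set(s).
Remote branch down [OR]: union of children's cut sets → 3 cut set(s).
Control chain inoperative [OR]: union of children's cut sets → 3 cut set(s).
Power feed fails [AND]: one cut set from each child combined → 3 × 1 × 1 = 3 cut set(s).
Local branch 2 unavailable [OR]: union of children's cut sets → 2 cut set(s).
Backup hoist 2 inoperative [AND]: one cut set from each child combined → 1 × 1 × 2 = 2 cut set(s).
Hoist path 2 fails [AND]: one cut set from each child combined → 3 × 3 × 2 × 1 = 18 cut set(s).
Dam spillway gate fails to open [OR]: union of children's cut sets → 22 cut set(s).

22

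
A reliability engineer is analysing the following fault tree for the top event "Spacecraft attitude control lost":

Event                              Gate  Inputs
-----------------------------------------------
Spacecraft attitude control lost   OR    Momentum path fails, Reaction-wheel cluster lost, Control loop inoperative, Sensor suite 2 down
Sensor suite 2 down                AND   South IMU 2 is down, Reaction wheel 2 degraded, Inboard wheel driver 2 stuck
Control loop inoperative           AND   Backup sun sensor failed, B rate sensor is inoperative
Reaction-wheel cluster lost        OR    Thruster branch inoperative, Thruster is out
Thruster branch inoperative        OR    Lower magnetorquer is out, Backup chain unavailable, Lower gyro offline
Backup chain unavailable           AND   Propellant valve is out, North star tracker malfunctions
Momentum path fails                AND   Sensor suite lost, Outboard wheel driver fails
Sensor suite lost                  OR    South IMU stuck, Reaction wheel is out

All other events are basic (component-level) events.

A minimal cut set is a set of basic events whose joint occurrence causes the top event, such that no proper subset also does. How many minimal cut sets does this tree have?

Sensor suite lost [OR]: union of children's cut sets → 2 cut set(s).
Momentum path fails [AND]: one cut set from each child combined → 2 × 1 = 2 cut set(s).
Backup chain unavailable [AND]: one cut set from each child combined → 1 × 1 = 1 cut set(s).
Thruster branch inoperative [OR]: union of children's cut sets → 3 cut set(s).
Reaction-wheel cluster lost [OR]: union of children's cut sets → 4 cut set(s).
Control loop inoperative [AND]: one cut set from each child combined → 1 × 1 = 1 cut set(s).
Sensor suite 2 down [AND]: one cut set from each child combined → 1 × 1 × 1 = 1 cut set(s).
Spacecraft attitude control lost [OR]: union of children's cut sets → 8 cut set(s).
Minimal cut sets: {Outboard wheel driver fails, South IMU stuck}; {Outboard wheel driver fails, Reaction wheel is out}; {Lower magnetorquer is out}; {North star tracker malfunctions, Propellant valve is out}; {Lower gyro offline}; {Thruster is out}; {B rate sensor is inoperative, Backup sun sensor failed}; {Inboard wheel driver 2 stuck, Reaction wheel 2 degraded, South IMU 2 is down}.

8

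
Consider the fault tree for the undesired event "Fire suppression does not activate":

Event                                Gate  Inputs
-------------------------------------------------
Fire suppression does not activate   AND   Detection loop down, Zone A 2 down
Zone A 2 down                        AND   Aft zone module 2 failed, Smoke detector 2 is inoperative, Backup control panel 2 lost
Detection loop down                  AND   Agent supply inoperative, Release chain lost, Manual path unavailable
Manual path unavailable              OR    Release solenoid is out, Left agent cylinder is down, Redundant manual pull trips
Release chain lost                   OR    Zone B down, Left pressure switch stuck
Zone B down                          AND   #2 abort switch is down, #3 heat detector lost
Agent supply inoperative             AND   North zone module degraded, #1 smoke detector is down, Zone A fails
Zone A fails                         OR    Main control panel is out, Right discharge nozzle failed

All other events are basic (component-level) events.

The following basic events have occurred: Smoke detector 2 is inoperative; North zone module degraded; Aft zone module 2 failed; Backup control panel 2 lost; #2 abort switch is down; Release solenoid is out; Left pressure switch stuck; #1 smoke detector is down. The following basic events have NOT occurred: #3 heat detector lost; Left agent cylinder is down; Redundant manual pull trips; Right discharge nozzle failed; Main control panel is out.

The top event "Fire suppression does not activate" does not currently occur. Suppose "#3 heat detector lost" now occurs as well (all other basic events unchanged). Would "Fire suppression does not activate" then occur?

Counterfactual: set "#3 heat detector lost" to occurred.
Zone A fails [OR]: Main control panel is out=not, Right discharge nozzle failed=not → no input occurs → does not occur.
Agent supply inoperative [AND]: North zone module degraded=occurs, #1 smoke detector is down=occurs, Zone A fails=not → not all inputs occur → does not occur.
Zone B down [AND]: #2 abort switch is down=occurs, #3 heat detector lost=occurs → all inputs occur → occurs.
Release chain lost [OR]: Zone B down=occurs, Left pressure switch stuck=occurs → at least one input occurs → occurs.
Manual path unavailable [OR]: Release solenoid is out=occurs, Left agent cylinder is down=not, Redundant manual pull trips=not → at least one input occurs → occurs.
Detection loop down [AND]: Agent supply inoperative=not, Release chain lost=occurs, Manual path unavailable=occurs → not all inputs occur → does not occur.
Zone A 2 down [AND]: Aft zone module 2 failed=occurs, Smoke detector 2 is inoperative=occurs, Backup control panel 2 lost=occurs → all inputs occur → occurs.
Fire suppression does not activate [AND]: Detection loop down=not, Zone A 2 down=occurs → not all inputs occur → does not occur.

No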